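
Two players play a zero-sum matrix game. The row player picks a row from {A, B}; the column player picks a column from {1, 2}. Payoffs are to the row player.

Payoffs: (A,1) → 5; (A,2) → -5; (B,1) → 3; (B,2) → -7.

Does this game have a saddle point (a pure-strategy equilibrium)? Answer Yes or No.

Row minima: A → -5, B → -7; maximin = -5.
Column maxima: 1 → 5, 2 → -5; minimax = -5.
maximin = minimax = -5, so a saddle point exists.

Yes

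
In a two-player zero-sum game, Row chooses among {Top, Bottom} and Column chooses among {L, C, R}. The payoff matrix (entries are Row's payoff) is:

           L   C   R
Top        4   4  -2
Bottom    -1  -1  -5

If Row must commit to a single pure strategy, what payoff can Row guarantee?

-2

Row minima: Top → -2, Bottom → -5.
The best of these is -2.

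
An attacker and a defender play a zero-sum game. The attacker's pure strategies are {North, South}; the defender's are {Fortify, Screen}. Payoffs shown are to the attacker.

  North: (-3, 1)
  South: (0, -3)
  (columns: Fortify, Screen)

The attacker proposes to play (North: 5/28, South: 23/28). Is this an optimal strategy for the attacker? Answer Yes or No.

No

Against Fortify this mix gives (5/28)·(-3) + (23/28)·0 = -15/28.
Against Screen this mix gives (5/28)·1 + (23/28)·(-3) = -16/7.
The defender will play Screen, holding the attacker to -16/7. Shifting weight toward the row that does better against Screen would raise this floor (the equalizing mix achieves -9/7 against both Screen and Fortify), so the proposed strategy is not optimal.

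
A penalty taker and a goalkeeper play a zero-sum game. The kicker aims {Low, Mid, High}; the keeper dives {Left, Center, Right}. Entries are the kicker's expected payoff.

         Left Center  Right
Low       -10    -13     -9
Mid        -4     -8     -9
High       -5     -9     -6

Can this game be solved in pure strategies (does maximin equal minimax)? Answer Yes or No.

No

Row minima: Low → -13, Mid → -9, High → -9; maximin = -9.
Column maxima: Left → -4, Center → -8, Right → -6; minimax = -8.
-9 ≠ -8, so no pure-strategy equilibrium exists.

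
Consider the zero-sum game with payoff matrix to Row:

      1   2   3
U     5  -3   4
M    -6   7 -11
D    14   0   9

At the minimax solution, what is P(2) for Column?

20/27

Row minima: U → -3, M → -11, D → 0; maximin = 0.
Column maxima: 1 → 14, 2 → 7, 3 → 9; minimax = 7.
0 ≠ 7, so there is no saddle point; optimal play is mixed.
U is strictly dominated by D, so Row never plays it.
1 is strictly dominated by 3 (it gives Row strictly more in every row), so Column never plays it.
On the remaining 2×2 (M, D vs 2, 3):
Let Row play M with probability p. Expected payoff against 2: 7p + 0(1−p) = 7p; against 3: (-11)p + 9(1−p) = −20p + 9.
Setting these equal: 7p = −20p + 9 ⇒ 27p = 9 ⇒ p = 1/3, and the value is (7)·(1/3) = 7/3.
For Column: with q = P(2), equating M's and D's payoffs gives 18q − 11 = −9q + 9 ⇒ q = 20/27.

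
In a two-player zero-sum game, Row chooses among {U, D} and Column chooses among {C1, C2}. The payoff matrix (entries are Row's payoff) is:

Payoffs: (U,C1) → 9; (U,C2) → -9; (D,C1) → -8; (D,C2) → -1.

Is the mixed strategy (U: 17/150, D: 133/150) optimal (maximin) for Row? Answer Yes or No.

Against C1 this mix gives (17/150)·9 + (133/150)·(-8) = -911/150.
Against C2 this mix gives (17/150)·(-9) + (133/150)·(-1) = -143/75.
Column will play C1, holding Row to -911/150. Shifting weight toward the row that does better against C1 would raise this floor (the equalizing mix achieves -81/25 against both C1 and C2), so the proposed strategy is not optimal.

No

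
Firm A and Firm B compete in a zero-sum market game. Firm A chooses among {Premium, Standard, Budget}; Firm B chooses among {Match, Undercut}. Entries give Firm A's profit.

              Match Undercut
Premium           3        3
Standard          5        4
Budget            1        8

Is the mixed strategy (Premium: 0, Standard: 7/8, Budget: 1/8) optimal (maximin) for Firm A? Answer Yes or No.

Yes

Against Match this mix gives (7/8)·5 + (1/8)·1 = 9/2.
Against Undercut this mix gives (7/8)·4 + (1/8)·8 = 9/2.
All of Firm B's active replies (Match, Undercut) yield 9/2, and no column does worse for Firm A. The mix makes Firm B indifferent and guarantees 9/2, so it is optimal.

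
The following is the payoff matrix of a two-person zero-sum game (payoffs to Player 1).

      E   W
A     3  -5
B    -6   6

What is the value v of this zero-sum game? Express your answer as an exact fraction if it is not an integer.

-3/5

Row minima: A → -5, B → -6; maximin = -5.
Column maxima: E → 3, W → 6; minimax = 3.
-5 ≠ 3, so there is no saddle point; optimal play is mixed.
Let Player 1 play A with probability p. Expected payoff against E: 3p + (-6)(1−p) = 9p − 6; against W: (-5)p + 6(1−p) = −11p + 6.
Setting these equal: 9p − 6 = −11p + 6 ⇒ 20p = 12 ⇒ p = 3/5, and the value is (9)·(3/5) − 6 = -3/5.
For Player 2: with q = P(E), equating A's and B's payoffs gives 8q − 5 = −12q + 6 ⇒ q = 11/20.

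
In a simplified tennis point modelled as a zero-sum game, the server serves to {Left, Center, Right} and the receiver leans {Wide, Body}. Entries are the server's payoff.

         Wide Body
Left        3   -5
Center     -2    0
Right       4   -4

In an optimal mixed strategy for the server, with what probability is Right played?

1/5

Row minima: Left → -5, Center → -2, Right → -4; maximin = -2.
Column maxima: Wide → 4, Body → 0; minimax = 0.
-2 ≠ 0, so there is no saddle point; optimal play is mixed.
Left is strictly dominated by Right, so the server never plays it.
On the remaining 2×2 (Center, Right vs Wide, Body):
Let the server play Center with probability p. Expected payoff against Wide: (-2)p + 4(1−p) = −6p + 4; against Body: 0p + (-4)(1−p) = 4p − 4.
Setting these equal: −6p + 4 = 4p − 4 ⇒ −10p = -8 ⇒ p = 4/5, and the value is (-6)·(4/5) + 4 = -4/5.
For the receiver: with q = P(Wide), equating Center's and Right's payoffs gives −2q = 8q − 4 ⇒ q = 2/5.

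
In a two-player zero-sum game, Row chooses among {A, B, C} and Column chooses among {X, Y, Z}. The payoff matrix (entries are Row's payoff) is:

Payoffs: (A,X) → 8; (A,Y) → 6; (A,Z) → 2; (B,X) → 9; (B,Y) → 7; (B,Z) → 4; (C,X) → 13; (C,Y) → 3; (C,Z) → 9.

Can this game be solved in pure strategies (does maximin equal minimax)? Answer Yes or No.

Row minima: A → 2, B → 4, C → 3; maximin = 4.
Column maxima: X → 13, Y → 7, Z → 9; minimax = 7.
4 ≠ 7, so no pure-strategy equilibrium exists.

No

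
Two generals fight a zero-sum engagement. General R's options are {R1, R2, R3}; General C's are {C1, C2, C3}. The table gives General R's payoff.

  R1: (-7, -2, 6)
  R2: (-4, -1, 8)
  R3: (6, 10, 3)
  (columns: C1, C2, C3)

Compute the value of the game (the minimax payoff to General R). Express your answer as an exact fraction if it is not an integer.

Row minima: R1 → -7, R2 → -4, R3 → 3; maximin = 3.
Column maxima: C1 → 6, C2 → 10, C3 → 8; minimax = 6.
3 ≠ 6, so there is no saddle point; optimal play is mixed.
R1 is strictly dominated by R2, so General R never plays it.
C2 is strictly dominated by C1 (it gives General R strictly more in every row), so General C never plays it.
On the remaining 2×2 (R2, R3 vs C1, C3):
Let General R play R2 with probability p. Expected payoff against C1: (-4)p + 6(1−p) = −10p + 6; against C3: 8p + 3(1−p) = 5p + 3.
Setting these equal: −10p + 6 = 5p + 3 ⇒ −15p = -3 ⇒ p = 1/5, and the value is (-10)·(1/5) + 6 = 4.
For General C: with q = P(C1), equating R2's and R3's payoffs gives −12q + 8 = 3q + 3 ⇒ q = 1/3.

4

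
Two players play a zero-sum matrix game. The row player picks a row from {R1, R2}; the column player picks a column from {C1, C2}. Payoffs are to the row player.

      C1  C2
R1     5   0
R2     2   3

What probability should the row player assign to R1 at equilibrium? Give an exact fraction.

1/6

Row minima: R1 → 0, R2 → 2; maximin = 2.
Column maxima: C1 → 5, C2 → 3; minimax = 3.
2 ≠ 3, so there is no saddle point; optimal play is mixed.
Let the row player play R1 with probability p. Expected payoff against C1: 5p + 2(1−p) = 3p + 2; against C2: 0p + 3(1−p) = −3p + 3.
Setting these equal: 3p + 2 = −3p + 3 ⇒ 6p = 1 ⇒ p = 1/6, and the value is (3)·(1/6) + 2 = 5/2.
For the column player: with q = P(C1), equating R1's and R2's payoffs gives 5q = −q + 3 ⇒ q = 1/2.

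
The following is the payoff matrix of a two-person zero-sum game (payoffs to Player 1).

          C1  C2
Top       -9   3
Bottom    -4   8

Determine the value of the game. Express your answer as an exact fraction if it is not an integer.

Row minima: Top → -9, Bottom → -4; maximin = -4.
Column maxima: C1 → -4, C2 → 8; minimax = -4.
Since maximin = minimax = -4, there is a saddle point and the value is -4.

-4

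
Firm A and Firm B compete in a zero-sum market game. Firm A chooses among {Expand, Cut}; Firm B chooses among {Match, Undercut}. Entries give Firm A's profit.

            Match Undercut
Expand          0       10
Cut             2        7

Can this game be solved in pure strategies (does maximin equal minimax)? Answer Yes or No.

Row minima: Expand → 0, Cut → 2; maximin = 2.
Column maxima: Match → 2, Undercut → 10; minimax = 2.
maximin = minimax = 2, so a saddle point exists.

Yes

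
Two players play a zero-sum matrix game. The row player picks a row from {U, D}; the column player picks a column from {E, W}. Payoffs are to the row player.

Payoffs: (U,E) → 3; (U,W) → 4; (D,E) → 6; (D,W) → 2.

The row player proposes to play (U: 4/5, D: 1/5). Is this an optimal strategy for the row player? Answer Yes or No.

Against E this mix gives (4/5)·3 + (1/5)·6 = 18/5.
Against W this mix gives (4/5)·4 + (1/5)·2 = 18/5.
All of the column player's active replies (E, W) yield 18/5, and no column does worse for the row player. The mix makes the column player indifferent and guarantees 18/5, so it is optimal.

Yes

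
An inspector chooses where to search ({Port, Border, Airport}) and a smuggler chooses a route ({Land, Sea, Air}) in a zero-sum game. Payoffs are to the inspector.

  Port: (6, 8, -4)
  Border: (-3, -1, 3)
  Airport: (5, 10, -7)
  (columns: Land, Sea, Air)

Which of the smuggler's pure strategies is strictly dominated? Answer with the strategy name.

Sea

Land holds the inspector's payoff strictly below Sea in every row: 6 < 8, -3 < -1, 5 < 10.
So Sea is strictly dominated for the smuggler.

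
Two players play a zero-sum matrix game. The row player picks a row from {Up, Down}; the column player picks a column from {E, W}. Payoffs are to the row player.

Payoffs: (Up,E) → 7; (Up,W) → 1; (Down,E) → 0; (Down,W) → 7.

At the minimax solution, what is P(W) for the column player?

Row minima: Up → 1, Down → 0; maximin = 1.
Column maxima: E → 7, W → 7; minimax = 7.
1 ≠ 7, so there is no saddle point; optimal play is mixed.
Let the row player play Up with probability p. Expected payoff against E: 7p + 0(1−p) = 7p; against W: 1p + 7(1−p) = −6p + 7.
Setting these equal: 7p = −6p + 7 ⇒ 13p = 7 ⇒ p = 7/13, and the value is (7)·(7/13) = 49/13.
For the column player: with q = P(E), equating Up's and Down's payoffs gives 6q + 1 = −7q + 7 ⇒ q = 6/13.

7/13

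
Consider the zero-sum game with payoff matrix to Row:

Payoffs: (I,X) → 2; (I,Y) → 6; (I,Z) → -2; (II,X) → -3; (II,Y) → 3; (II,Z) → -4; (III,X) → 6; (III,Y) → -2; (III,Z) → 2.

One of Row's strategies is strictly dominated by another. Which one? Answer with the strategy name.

II

I gives a strictly higher payoff than II against every column: 2 > -3, 6 > 3, -2 > -4.
So II is strictly dominated and Row never plays it.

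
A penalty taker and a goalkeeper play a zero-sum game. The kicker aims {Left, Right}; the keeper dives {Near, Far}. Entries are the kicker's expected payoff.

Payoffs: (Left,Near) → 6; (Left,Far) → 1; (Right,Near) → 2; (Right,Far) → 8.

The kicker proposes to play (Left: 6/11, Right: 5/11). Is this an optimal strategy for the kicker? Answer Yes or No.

Against Near this mix gives (6/11)·6 + (5/11)·2 = 46/11.
Against Far this mix gives (6/11)·1 + (5/11)·8 = 46/11.
All of the keeper's active replies (Near, Far) yield 46/11, and no column does worse for the kicker. The mix makes the keeper indifferent and guarantees 46/11, so it is optimal.

Yes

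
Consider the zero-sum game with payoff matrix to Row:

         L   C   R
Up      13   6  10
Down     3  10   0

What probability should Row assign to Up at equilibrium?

Row minima: Up → 6, Down → 0; maximin = 6.
Column maxima: L → 13, C → 10, R → 10; minimax = 10.
6 ≠ 10, so there is no saddle point; optimal play is mixed.
L is strictly dominated by R (it gives Row strictly more in every row), so Column never plays it.
On the remaining 2×2 (Up, Down vs C, R):
Let Row play Up with probability p. Expected payoff against C: 6p + 10(1−p) = −4p + 10; against R: 10p + 0(1−p) = 10p.
Setting these equal: −4p + 10 = 10p ⇒ −14p = -10 ⇒ p = 5/7, and the value is (-4)·(5/7) + 10 = 50/7.
For Column: with q = P(C), equating Up's and Down's payoffs gives −4q + 10 = 10q ⇒ q = 5/7.

5/7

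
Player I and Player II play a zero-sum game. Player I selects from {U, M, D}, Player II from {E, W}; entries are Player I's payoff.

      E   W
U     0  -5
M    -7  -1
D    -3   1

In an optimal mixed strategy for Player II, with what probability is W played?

Row minima: U → -5, M → -7, D → -3; maximin = -3.
Column maxima: E → 0, W → 1; minimax = 0.
-3 ≠ 0, so there is no saddle point; optimal play is mixed.
M is strictly dominated by D, so Player I never plays it.
On the remaining 2×2 (U, D vs E, W):
Let Player I play U with probability p. Expected payoff against E: 0p + (-3)(1−p) = 3p − 3; against W: (-5)p + 1(1−p) = −6p + 1.
Setting these equal: 3p − 3 = −6p + 1 ⇒ 9p = 4 ⇒ p = 4/9, and the value is (3)·(4/9) − 3 = -5/3.
For Player II: with q = P(E), equating U's and D's payoffs gives 5q − 5 = −4q + 1 ⇒ q = 2/3.

1/3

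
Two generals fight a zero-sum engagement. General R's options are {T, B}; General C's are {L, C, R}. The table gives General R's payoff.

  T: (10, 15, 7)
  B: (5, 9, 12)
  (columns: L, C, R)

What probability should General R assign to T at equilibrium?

Row minima: T → 7, B → 5; maximin = 7.
Column maxima: L → 10, C → 15, R → 12; minimax = 10.
7 ≠ 10, so there is no saddle point; optimal play is mixed.
C is strictly dominated by L (it gives General R strictly more in every row), so General C never plays it.
On the remaining 2×2 (T, B vs L, R):
Let General R play T with probability p. Expected payoff against L: 10p + 5(1−p) = 5p + 5; against R: 7p + 12(1−p) = −5p + 12.
Setting these equal: 5p + 5 = −5p + 12 ⇒ 10p = 7 ⇒ p = 7/10, and the value is (5)·(7/10) + 5 = 17/2.
For General C: with q = P(L), equating T's and B's payoffs gives 3q + 7 = −7q + 12 ⇒ q = 1/2.

7/10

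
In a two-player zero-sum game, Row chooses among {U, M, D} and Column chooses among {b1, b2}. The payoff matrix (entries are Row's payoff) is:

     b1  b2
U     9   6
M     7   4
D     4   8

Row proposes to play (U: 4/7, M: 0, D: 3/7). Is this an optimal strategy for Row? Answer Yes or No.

Against b1 this mix gives (4/7)·9 + (3/7)·4 = 48/7.
Against b2 this mix gives (4/7)·6 + (3/7)·8 = 48/7.
All of Column's active replies (b1, b2) yield 48/7, and no column does worse for Row. The mix makes Column indifferent and guarantees 48/7, so it is optimal.

Yes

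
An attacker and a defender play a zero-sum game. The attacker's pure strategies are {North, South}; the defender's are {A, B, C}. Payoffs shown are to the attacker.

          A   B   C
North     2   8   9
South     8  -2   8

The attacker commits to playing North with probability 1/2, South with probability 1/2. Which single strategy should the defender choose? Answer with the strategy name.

If the defender plays A, the attacker's expected payoff is (1/2)·2 + (1/2)·8 = 5.
If the defender plays B, the attacker's expected payoff is (1/2)·8 + (1/2)·(-2) = 3.
If the defender plays C, the attacker's expected payoff is (1/2)·9 + (1/2)·8 = 17/2.
The defender minimizes the attacker's payoff; the smallest is 3, so the best response is B.

B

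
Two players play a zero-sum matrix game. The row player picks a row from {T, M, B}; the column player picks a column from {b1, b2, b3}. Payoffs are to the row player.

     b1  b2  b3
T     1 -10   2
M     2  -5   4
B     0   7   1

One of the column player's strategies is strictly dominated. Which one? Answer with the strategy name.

b3

b1 holds the row player's payoff strictly below b3 in every row: 1 < 2, 2 < 4, 0 < 1.
So b3 is strictly dominated for the column player.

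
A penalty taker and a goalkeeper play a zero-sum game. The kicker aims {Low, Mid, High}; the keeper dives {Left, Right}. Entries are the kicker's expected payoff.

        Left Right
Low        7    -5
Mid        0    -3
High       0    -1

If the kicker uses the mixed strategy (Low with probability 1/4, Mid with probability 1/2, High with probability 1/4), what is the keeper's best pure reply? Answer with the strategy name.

If the keeper plays Left, the kicker's expected payoff is (1/4)·7 + (1/2)·0 + (1/4)·0 = 7/4.
If the keeper plays Right, the kicker's expected payoff is (1/4)·(-5) + (1/2)·(-3) + (1/4)·(-1) = -3.
The keeper minimizes the kicker's payoff; the smallest is -3, so the best response is Right.

Right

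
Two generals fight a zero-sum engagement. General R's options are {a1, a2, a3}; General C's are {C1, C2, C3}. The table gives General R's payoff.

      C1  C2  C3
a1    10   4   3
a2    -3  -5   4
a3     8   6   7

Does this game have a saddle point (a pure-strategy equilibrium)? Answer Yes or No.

Row minima: a1 → 3, a2 → -5, a3 → 6; maximin = 6.
Column maxima: C1 → 10, C2 → 6, C3 → 7; minimax = 6.
maximin = minimax = 6, so a saddle point exists.

Yes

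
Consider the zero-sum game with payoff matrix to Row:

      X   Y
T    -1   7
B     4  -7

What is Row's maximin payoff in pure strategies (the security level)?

-1

Row minima: T → -1, B → -7.
The best of these is -1.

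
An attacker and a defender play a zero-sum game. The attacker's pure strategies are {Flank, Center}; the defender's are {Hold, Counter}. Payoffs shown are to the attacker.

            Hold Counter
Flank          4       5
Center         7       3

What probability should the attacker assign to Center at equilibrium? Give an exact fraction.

Row minima: Flank → 4, Center → 3; maximin = 4.
Column maxima: Hold → 7, Counter → 5; minimax = 5.
4 ≠ 5, so there is no saddle point; optimal play is mixed.
Let the attacker play Flank with probability p. Expected payoff against Hold: 4p + 7(1−p) = −3p + 7; against Counter: 5p + 3(1−p) = 2p + 3.
Setting these equal: −3p + 7 = 2p + 3 ⇒ −5p = -4 ⇒ p = 4/5, and the value is (-3)·(4/5) + 7 = 23/5.
For the defender: with q = P(Hold), equating Flank's and Center's payoffs gives −q + 5 = 4q + 3 ⇒ q = 2/5.

1/5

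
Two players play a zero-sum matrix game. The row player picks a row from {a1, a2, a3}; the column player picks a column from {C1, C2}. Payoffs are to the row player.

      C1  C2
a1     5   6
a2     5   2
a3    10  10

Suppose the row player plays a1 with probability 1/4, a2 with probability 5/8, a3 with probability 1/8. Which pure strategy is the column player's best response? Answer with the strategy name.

C2

If the column player plays C1, the row player's expected payoff is (1/4)·5 + (5/8)·5 + (1/8)·10 = 45/8.
If the column player plays C2, the row player's expected payoff is (1/4)·6 + (5/8)·2 + (1/8)·10 = 4.
The column player minimizes the row player's payoff; the smallest is 4, so the best response is C2.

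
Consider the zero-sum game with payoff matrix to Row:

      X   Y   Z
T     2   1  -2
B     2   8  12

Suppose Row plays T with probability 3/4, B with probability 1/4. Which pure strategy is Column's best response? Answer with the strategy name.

If Column plays X, Row's expected payoff is (3/4)·2 + (1/4)·2 = 2.
If Column plays Y, Row's expected payoff is (3/4)·1 + (1/4)·8 = 11/4.
If Column plays Z, Row's expected payoff is (3/4)·(-2) + (1/4)·12 = 3/2.
Column minimizes Row's payoff; the smallest is 3/2, so the best response is Z.

Z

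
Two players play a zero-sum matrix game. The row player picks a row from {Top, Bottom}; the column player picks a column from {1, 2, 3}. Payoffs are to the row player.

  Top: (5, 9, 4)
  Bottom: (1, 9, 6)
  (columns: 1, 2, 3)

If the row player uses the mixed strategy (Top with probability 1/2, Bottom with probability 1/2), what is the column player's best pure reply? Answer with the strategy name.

1

If the column player plays 1, the row player's expected payoff is (1/2)·5 + (1/2)·1 = 3.
If the column player plays 2, the row player's expected payoff is (1/2)·9 + (1/2)·9 = 9.
If the column player plays 3, the row player's expected payoff is (1/2)·4 + (1/2)·6 = 5.
The column player minimizes the row player's payoff; the smallest is 3, so the best response is 1.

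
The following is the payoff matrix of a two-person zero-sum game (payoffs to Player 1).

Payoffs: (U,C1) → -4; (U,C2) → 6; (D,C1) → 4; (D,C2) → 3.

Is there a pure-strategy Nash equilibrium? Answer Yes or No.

Row minima: U → -4, D → 3; maximin = 3.
Column maxima: C1 → 4, C2 → 6; minimax = 4.
3 ≠ 4, so no pure-strategy equilibrium exists.

No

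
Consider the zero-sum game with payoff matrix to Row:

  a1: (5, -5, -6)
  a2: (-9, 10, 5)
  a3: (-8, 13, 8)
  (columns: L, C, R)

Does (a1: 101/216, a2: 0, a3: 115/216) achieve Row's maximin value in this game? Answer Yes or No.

No

Against L this mix gives (101/216)·5 + (115/216)·(-8) = -415/216.
Against C this mix gives (101/216)·(-5) + (115/216)·13 = 55/12.
Against R this mix gives (101/216)·(-6) + (115/216)·8 = 157/108.
Column will play L, holding Row to -415/216. Shifting weight toward the row that does better against L would raise this floor (the equalizing mix achieves -8/27 against both L and R), so the proposed strategy is not optimal.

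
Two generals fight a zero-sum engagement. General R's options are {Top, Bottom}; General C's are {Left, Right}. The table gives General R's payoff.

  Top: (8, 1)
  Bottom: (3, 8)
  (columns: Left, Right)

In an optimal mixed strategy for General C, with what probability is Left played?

7/12

Row minima: Top → 1, Bottom → 3; maximin = 3.
Column maxima: Left → 8, Right → 8; minimax = 8.
3 ≠ 8, so there is no saddle point; optimal play is mixed.
Let General R play Top with probability p. Expected payoff against Left: 8p + 3(1−p) = 5p + 3; against Right: 1p + 8(1−p) = −7p + 8.
Setting these equal: 5p + 3 = −7p + 8 ⇒ 12p = 5 ⇒ p = 5/12, and the value is (5)·(5/12) + 3 = 61/12.
For General C: with q = P(Left), equating Top's and Bottom's payoffs gives 7q + 1 = −5q + 8 ⇒ q = 7/12.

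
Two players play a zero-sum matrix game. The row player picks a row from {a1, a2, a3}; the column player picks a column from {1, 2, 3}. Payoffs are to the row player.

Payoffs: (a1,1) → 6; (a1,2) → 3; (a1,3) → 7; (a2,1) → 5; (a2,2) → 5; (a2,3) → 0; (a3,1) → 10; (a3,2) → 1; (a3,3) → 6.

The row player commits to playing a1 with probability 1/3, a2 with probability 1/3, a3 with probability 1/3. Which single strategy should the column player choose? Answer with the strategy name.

2

If the column player plays 1, the row player's expected payoff is (1/3)·6 + (1/3)·5 + (1/3)·10 = 7.
If the column player plays 2, the row player's expected payoff is (1/3)·3 + (1/3)·5 + (1/3)·1 = 3.
If the column player plays 3, the row player's expected payoff is (1/3)·7 + (1/3)·0 + (1/3)·6 = 13/3.
The column player minimizes the row player's payoff; the smallest is 3, so the best response is 2.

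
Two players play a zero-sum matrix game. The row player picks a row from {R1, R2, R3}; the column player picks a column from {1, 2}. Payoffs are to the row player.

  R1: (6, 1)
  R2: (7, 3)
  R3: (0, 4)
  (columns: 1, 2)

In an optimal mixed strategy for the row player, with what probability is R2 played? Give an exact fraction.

Row minima: R1 → 1, R2 → 3, R3 → 0; maximin = 3.
Column maxima: 1 → 7, 2 → 4; minimax = 4.
3 ≠ 4, so there is no saddle point; optimal play is mixed.
R1 is strictly dominated by R2, so the row player never plays it.
On the remaining 2×2 (R2, R3 vs 1, 2):
Let the row player play R2 with probability p. Expected payoff against 1: 7p + 0(1−p) = 7p; against 2: 3p + 4(1−p) = −p + 4.
Setting these equal: 7p = −p + 4 ⇒ 8p = 4 ⇒ p = 1/2, and the value is (7)·(1/2) = 7/2.
For the column player: with q = P(1), equating R2's and R3's payoffs gives 4q + 3 = −4q + 4 ⇒ q = 1/8.

1/2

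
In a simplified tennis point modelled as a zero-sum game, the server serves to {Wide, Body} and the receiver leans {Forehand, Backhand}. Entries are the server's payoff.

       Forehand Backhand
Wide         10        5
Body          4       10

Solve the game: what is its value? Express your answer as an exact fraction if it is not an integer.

80/11

Row minima: Wide → 5, Body → 4; maximin = 5.
Column maxima: Forehand → 10, Backhand → 10; minimax = 10.
5 ≠ 10, so there is no saddle point; optimal play is mixed.
Let the server play Wide with probability p. Expected payoff against Forehand: 10p + 4(1−p) = 6p + 4; against Backhand: 5p + 10(1−p) = −5p + 10.
Setting these equal: 6p + 4 = −5p + 10 ⇒ 11p = 6 ⇒ p = 6/11, and the value is (6)·(6/11) + 4 = 80/11.
For the receiver: with q = P(Forehand), equating Wide's and Body's payoffs gives 5q + 5 = −6q + 10 ⇒ q = 5/11.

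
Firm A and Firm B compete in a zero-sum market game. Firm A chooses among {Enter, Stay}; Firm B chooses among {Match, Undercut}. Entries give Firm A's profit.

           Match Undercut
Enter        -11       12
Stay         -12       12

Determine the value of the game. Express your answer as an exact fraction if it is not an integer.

-11

Row minima: Enter → -11, Stay → -12; maximin = -11.
Column maxima: Match → -11, Undercut → 12; minimax = -11.
Since maximin = minimax = -11, there is a saddle point and the value is -11.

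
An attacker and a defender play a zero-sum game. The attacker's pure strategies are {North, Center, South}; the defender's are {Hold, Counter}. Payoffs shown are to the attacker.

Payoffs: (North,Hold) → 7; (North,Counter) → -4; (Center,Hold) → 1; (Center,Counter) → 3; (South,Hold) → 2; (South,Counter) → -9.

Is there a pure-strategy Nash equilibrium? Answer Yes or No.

Row minima: North → -4, Center → 1, South → -9; maximin = 1.
Column maxima: Hold → 7, Counter → 3; minimax = 3.
1 ≠ 3, so no pure-strategy equilibrium exists.

No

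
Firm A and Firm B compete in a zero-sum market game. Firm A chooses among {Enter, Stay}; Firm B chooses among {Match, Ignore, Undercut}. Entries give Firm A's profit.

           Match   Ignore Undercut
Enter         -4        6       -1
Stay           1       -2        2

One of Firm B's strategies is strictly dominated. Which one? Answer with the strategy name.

Undercut

Match holds Firm A's payoff strictly below Undercut in every row: -4 < -1, 1 < 2.
So Undercut is strictly dominated for Firm B.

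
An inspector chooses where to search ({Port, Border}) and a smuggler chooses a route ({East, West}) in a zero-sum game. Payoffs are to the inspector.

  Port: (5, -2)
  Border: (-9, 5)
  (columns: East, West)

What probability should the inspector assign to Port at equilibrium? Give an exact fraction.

2/3

Row minima: Port → -2, Border → -9; maximin = -2.
Column maxima: East → 5, West → 5; minimax = 5.
-2 ≠ 5, so there is no saddle point; optimal play is mixed.
Let the inspector play Port with probability p. Expected payoff against East: 5p + (-9)(1−p) = 14p − 9; against West: (-2)p + 5(1−p) = −7p + 5.
Setting these equal: 14p − 9 = −7p + 5 ⇒ 21p = 14 ⇒ p = 2/3, and the value is (14)·(2/3) − 9 = 1/3.
For the smuggler: with q = P(East), equating Port's and Border's payoffs gives 7q − 2 = −14q + 5 ⇒ q = 1/3.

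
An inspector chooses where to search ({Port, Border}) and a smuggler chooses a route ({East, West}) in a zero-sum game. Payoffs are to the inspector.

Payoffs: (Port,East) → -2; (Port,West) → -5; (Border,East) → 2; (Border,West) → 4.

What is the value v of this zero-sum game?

Row minima: Port → -5, Border → 2; maximin = 2.
Column maxima: East → 2, West → 4; minimax = 2.
Since maximin = minimax = 2, there is a saddle point and the value is 2.

2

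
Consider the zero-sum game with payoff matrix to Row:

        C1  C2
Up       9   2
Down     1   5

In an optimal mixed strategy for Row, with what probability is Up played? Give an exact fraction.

Row minima: Up → 2, Down → 1; maximin = 2.
Column maxima: C1 → 9, C2 → 5; minimax = 5.
2 ≠ 5, so there is no saddle point; optimal play is mixed.
Let Row play Up with probability p. Expected payoff against C1: 9p + 1(1−p) = 8p + 1; against C2: 2p + 5(1−p) = −3p + 5.
Setting these equal: 8p + 1 = −3p + 5 ⇒ 11p = 4 ⇒ p = 4/11, and the value is (8)·(4/11) + 1 = 43/11.
For Column: with q = P(C1), equating Up's and Down's payoffs gives 7q + 2 = −4q + 5 ⇒ q = 3/11.

4/11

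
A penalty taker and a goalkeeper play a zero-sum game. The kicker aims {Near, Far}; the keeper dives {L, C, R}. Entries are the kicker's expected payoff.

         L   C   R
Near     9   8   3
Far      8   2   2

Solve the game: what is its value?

Row minima: Near → 3, Far → 2; maximin = 3.
Column maxima: L → 9, C → 8, R → 3; minimax = 3.
Since maximin = minimax = 3, there is a saddle point and the value is 3.

3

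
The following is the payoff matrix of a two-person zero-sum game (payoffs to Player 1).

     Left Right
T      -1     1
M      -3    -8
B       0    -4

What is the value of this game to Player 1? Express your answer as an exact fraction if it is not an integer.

-2/3

Row minima: T → -1, M → -8, B → -4; maximin = -1.
Column maxima: Left → 0, Right → 1; minimax = 0.
-1 ≠ 0, so there is no saddle point; optimal play is mixed.
M is strictly dominated by T, so Player 1 never plays it.
On the remaining 2×2 (T, B vs Left, Right):
Let Player 1 play T with probability p. Expected payoff against Left: (-1)p + 0(1−p) = −p; against Right: 1p + (-4)(1−p) = 5p − 4.
Setting these equal: −p = 5p − 4 ⇒ −6p = -4 ⇒ p = 2/3, and the value is (-1)·(2/3) = -2/3.
For Player 2: with q = P(Left), equating T's and B's payoffs gives −2q + 1 = 4q − 4 ⇒ q = 5/6.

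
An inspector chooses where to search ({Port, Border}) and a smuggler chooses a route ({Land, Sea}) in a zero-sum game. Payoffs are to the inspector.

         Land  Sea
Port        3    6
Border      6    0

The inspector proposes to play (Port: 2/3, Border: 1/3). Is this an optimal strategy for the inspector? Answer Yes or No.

Yes

Against Land this mix gives (2/3)·3 + (1/3)·6 = 4.
Against Sea this mix gives (2/3)·6 + (1/3)·0 = 4.
All of the smuggler's active replies (Land, Sea) yield 4, and no column does worse for the inspector. The mix makes the smuggler indifferent and guarantees 4, so it is optimal.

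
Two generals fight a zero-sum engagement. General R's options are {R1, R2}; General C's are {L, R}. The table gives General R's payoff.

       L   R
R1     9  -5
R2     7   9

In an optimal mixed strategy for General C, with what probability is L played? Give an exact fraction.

Row minima: R1 → -5, R2 → 7; maximin = 7.
Column maxima: L → 9, R → 9; minimax = 9.
7 ≠ 9, so there is no saddle point; optimal play is mixed.
Let General R play R1 with probability p. Expected payoff against L: 9p + 7(1−p) = 2p + 7; against R: (-5)p + 9(1−p) = −14p + 9.
Setting these equal: 2p + 7 = −14p + 9 ⇒ 16p = 2 ⇒ p = 1/8, and the value is (2)·(1/8) + 7 = 29/4.
For General C: with q = P(L), equating R1's and R2's payoffs gives 14q − 5 = −2q + 9 ⇒ q = 7/8.

7/8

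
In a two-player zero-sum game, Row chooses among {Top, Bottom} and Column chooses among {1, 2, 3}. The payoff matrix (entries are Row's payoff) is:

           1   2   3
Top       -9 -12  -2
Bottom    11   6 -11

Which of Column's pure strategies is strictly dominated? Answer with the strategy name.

2 holds Row's payoff strictly below 1 in every row: -12 < -9, 6 < 11.
So 1 is strictly dominated for Column.

1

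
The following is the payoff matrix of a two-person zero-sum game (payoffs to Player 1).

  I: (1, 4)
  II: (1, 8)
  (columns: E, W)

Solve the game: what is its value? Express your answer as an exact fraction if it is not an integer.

1

Row minima: I → 1, II → 1; maximin = 1.
Column maxima: E → 1, W → 8; minimax = 1.
Since maximin = minimax = 1, there is a saddle point and the value is 1.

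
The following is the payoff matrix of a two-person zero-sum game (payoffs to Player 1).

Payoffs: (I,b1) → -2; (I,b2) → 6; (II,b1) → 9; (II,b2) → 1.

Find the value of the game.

Row minima: I → -2, II → 1; maximin = 1.
Column maxima: b1 → 9, b2 → 6; minimax = 6.
1 ≠ 6, so there is no saddle point; optimal play is mixed.
Let Player 1 play I with probability p. Expected payoff against b1: (-2)p + 9(1−p) = −11p + 9; against b2: 6p + 1(1−p) = 5p + 1.
Setting these equal: −11p + 9 = 5p + 1 ⇒ −16p = -8 ⇒ p = 1/2, and the value is (-11)·(1/2) + 9 = 7/2.
For Player 2: with q = P(b1), equating I's and II's payoffs gives −8q + 6 = 8q + 1 ⇒ q = 5/16.

7/2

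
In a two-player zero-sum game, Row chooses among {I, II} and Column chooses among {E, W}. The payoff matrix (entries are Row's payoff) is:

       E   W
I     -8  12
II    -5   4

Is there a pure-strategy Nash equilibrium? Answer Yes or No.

Row minima: I → -8, II → -5; maximin = -5.
Column maxima: E → -5, W → 12; minimax = -5.
maximin = minimax = -5, so a saddle point exists.

Yes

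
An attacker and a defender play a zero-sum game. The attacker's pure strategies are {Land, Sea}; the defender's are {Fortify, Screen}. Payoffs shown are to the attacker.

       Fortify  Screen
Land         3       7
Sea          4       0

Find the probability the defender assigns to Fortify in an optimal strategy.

7/8

Row minima: Land → 3, Sea → 0; maximin = 3.
Column maxima: Fortify → 4, Screen → 7; minimax = 4.
3 ≠ 4, so there is no saddle point; optimal play is mixed.
Let the attacker play Land with probability p. Expected payoff against Fortify: 3p + 4(1−p) = −p + 4; against Screen: 7p + 0(1−p) = 7p.
Setting these equal: −p + 4 = 7p ⇒ −8p = -4 ⇒ p = 1/2, and the value is (-1)·(1/2) + 4 = 7/2.
For the defender: with q = P(Fortify), equating Land's and Sea's payoffs gives −4q + 7 = 4q ⇒ q = 7/8.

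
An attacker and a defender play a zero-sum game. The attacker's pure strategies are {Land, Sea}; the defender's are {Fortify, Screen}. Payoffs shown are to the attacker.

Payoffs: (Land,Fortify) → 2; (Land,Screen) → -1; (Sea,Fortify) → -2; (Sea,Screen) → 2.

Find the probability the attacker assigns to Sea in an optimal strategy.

Row minima: Land → -1, Sea → -2; maximin = -1.
Column maxima: Fortify → 2, Screen → 2; minimax = 2.
-1 ≠ 2, so there is no saddle point; optimal play is mixed.
Let the attacker play Land with probability p. Expected payoff against Fortify: 2p + (-2)(1−p) = 4p − 2; against Screen: (-1)p + 2(1−p) = −3p + 2.
Setting these equal: 4p − 2 = −3p + 2 ⇒ 7p = 4 ⇒ p = 4/7, and the value is (4)·(4/7) − 2 = 2/7.
For the defender: with q = P(Fortify), equating Land's and Sea's payoffs gives 3q − 1 = −4q + 2 ⇒ q = 3/7.

3/7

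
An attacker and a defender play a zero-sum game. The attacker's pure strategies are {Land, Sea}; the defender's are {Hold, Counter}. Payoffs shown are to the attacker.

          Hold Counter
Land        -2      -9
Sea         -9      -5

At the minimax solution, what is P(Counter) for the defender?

Row minima: Land → -9, Sea → -9; maximin = -9.
Column maxima: Hold → -2, Counter → -5; minimax = -5.
-9 ≠ -5, so there is no saddle point; optimal play is mixed.
Let the attacker play Land with probability p. Expected payoff against Hold: (-2)p + (-9)(1−p) = 7p − 9; against Counter: (-9)p + (-5)(1−p) = −4p − 5.
Setting these equal: 7p − 9 = −4p − 5 ⇒ 11p = 4 ⇒ p = 4/11, and the value is (7)·(4/11) − 9 = -71/11.
For the defender: with q = P(Hold), equating Land's and Sea's payoffs gives 7q − 9 = −4q − 5 ⇒ q = 4/11.

7/11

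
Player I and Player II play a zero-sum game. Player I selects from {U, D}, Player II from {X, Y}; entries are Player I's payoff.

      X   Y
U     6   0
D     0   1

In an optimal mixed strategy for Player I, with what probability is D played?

Row minima: U → 0, D → 0; maximin = 0.
Column maxima: X → 6, Y → 1; minimax = 1.
0 ≠ 1, so there is no saddle point; optimal play is mixed.
Let Player I play U with probability p. Expected payoff against X: 6p + 0(1−p) = 6p; against Y: 0p + 1(1−p) = −p + 1.
Setting these equal: 6p = −p + 1 ⇒ 7p = 1 ⇒ p = 1/7, and the value is (6)·(1/7) = 6/7.
For Player II: with q = P(X), equating U's and D's payoffs gives 6q = −q + 1 ⇒ q = 1/7.

6/7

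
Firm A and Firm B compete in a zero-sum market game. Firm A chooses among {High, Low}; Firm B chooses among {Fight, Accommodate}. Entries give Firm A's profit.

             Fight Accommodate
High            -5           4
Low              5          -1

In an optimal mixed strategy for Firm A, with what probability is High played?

Row minima: High → -5, Low → -1; maximin = -1.
Column maxima: Fight → 5, Accommodate → 4; minimax = 4.
-1 ≠ 4, so there is no saddle point; optimal play is mixed.
Let Firm A play High with probability p. Expected payoff against Fight: (-5)p + 5(1−p) = −10p + 5; against Accommodate: 4p + (-1)(1−p) = 5p − 1.
Setting these equal: −10p + 5 = 5p − 1 ⇒ −15p = -6 ⇒ p = 2/5, and the value is (-10)·(2/5) + 5 = 1.
For Firm B: with q = P(Fight), equating High's and Low's payoffs gives −9q + 4 = 6q − 1 ⇒ q = 1/3.

2/5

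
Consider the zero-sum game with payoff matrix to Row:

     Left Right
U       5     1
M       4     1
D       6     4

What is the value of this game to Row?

4

Row minima: U → 1, M → 1, D → 4; maximin = 4.
Column maxima: Left → 6, Right → 4; minimax = 4.
Since maximin = minimax = 4, there is a saddle point and the value is 4.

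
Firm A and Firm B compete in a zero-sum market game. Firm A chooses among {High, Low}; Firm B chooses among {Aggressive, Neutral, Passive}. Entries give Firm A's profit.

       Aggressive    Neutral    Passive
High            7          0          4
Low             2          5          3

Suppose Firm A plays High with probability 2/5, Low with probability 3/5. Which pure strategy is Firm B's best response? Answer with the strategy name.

Neutral

If Firm B plays Aggressive, Firm A's expected payoff is (2/5)·7 + (3/5)·2 = 4.
If Firm B plays Neutral, Firm A's expected payoff is (2/5)·0 + (3/5)·5 = 3.
If Firm B plays Passive, Firm A's expected payoff is (2/5)·4 + (3/5)·3 = 17/5.
Firm B minimizes Firm A's payoff; the smallest is 3, so the best response is Neutral.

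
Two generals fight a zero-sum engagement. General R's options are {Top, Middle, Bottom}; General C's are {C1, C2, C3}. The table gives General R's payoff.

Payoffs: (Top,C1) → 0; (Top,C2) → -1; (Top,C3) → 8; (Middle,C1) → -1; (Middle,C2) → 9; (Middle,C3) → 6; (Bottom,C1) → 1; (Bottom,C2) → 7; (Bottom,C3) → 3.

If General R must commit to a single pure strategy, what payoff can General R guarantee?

Row minima: Top → -1, Middle → -1, Bottom → 1.
The best of these is 1.

1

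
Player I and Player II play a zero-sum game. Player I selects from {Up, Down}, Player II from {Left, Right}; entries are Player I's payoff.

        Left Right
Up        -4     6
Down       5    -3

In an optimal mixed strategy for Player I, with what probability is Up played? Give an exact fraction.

Row minima: Up → -4, Down → -3; maximin = -3.
Column maxima: Left → 5, Right → 6; minimax = 5.
-3 ≠ 5, so there is no saddle point; optimal play is mixed.
Let Player I play Up with probability p. Expected payoff against Left: (-4)p + 5(1−p) = −9p + 5; against Right: 6p + (-3)(1−p) = 9p − 3.
Setting these equal: −9p + 5 = 9p − 3 ⇒ −18p = -8 ⇒ p = 4/9, and the value is (-9)·(4/9) + 5 = 1.
For Player II: with q = P(Left), equating Up's and Down's payoffs gives −10q + 6 = 8q − 3 ⇒ q = 1/2.

4/9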